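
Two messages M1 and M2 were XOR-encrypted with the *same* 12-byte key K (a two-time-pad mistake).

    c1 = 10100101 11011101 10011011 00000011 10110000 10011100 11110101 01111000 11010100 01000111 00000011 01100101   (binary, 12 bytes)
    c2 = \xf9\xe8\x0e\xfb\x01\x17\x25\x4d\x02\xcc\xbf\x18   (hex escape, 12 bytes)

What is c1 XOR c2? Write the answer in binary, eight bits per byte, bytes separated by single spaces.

01011100 00110101 10010101 11111000 10110001 10001011 11010000 00110101 11010110 10001011 10111100 01111101

c1 ⊕ c2 = (M1 ⊕ K) ⊕ (M2 ⊕ K) = M1 ⊕ M2 — the shared key cancels under XOR.
a5 ⊕ f9 = 5c
dd ⊕ e8 = 35
9b ⊕ 0e = 95
03 ⊕ fb = f8
b0 ⊕ 01 = b1
9c ⊕ 17 = 8b
f5 ⊕ 25 = d0
78 ⊕ 4d = 35
d4 ⊕ 02 = d6
47 ⊕ cc = 8b
03 ⊕ bf = bc
65 ⊕ 18 = 7d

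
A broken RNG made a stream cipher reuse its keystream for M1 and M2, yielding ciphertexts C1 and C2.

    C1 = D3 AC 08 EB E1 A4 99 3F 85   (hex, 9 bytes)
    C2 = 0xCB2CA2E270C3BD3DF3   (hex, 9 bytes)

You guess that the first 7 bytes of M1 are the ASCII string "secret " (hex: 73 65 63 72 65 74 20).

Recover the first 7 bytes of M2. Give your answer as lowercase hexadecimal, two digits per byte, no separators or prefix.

6be5c97bf41304

First, C1 ⊕ C2 = (M1 ⊕ K) ⊕ (M2 ⊕ K) = M1 ⊕ M2, so the key drops out. Then M2 = (M1 ⊕ M2) ⊕ M1 over the first 7 bytes.
byte 0: (d3 ⊕ cb) ⊕ 73 = 18 ⊕ 73 = 6b
byte 1: (ac ⊕ 2c) ⊕ 65 = 80 ⊕ 65 = e5
byte 2: (08 ⊕ a2) ⊕ 63 = aa ⊕ 63 = c9
byte 3: (eb ⊕ e2) ⊕ 72 = 09 ⊕ 72 = 7b
byte 4: (e1 ⊕ 70) ⊕ 65 = 91 ⊕ 65 = f4
byte 5: (a4 ⊕ c3) ⊕ 74 = 67 ⊕ 74 = 13
byte 6: (99 ⊕ bd) ⊕ 20 = 24 ⊕ 20 = 04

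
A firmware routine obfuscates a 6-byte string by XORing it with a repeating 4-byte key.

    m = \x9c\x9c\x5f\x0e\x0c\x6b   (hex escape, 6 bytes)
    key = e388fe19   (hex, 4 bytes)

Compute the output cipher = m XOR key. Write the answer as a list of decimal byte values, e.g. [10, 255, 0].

[127, 20, 161, 23, 239, 227]

The 4-byte key repeats, so the effective keystream is e3 88 fe 19 e3 88.
byte 0: 9c xor e3 = 7f
byte 1: 9c xor 88 = 14
byte 2: 5f xor fe = a1
byte 3: 0e xor 19 = 17
byte 4: 0c xor e3 = ef
byte 5: 6b xor 88 = e3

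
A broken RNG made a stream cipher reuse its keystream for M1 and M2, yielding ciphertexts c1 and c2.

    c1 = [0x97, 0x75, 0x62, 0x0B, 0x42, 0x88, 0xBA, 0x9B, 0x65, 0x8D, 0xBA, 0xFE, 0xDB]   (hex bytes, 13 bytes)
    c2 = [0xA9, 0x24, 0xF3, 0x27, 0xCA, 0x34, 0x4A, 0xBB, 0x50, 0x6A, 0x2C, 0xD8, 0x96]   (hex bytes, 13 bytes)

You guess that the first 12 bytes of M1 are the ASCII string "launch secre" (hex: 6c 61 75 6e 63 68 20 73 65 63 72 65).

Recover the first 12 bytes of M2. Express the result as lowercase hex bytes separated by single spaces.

52 30 e4 42 eb d4 d0 53 50 84 e4 43

First, c1 ⊕ c2 = (M1 ⊕ K) ⊕ (M2 ⊕ K) = M1 ⊕ M2, so the key drops out. Then M2 = (M1 ⊕ M2) ⊕ M1 over the first 12 bytes.
byte 0: (97 ^ a9) ^ 6c = 3e ^ 6c = 52
byte 1: (75 ^ 24) ^ 61 = 51 ^ 61 = 30
byte 2: (62 ^ f3) ^ 75 = 91 ^ 75 = e4
byte 3: (0b ^ 27) ^ 6e = 2c ^ 6e = 42
byte 4: (42 ^ ca) ^ 63 = 88 ^ 63 = eb
byte 5: (88 ^ 34) ^ 68 = bc ^ 68 = d4
byte 6: (ba ^ 4a) ^ 20 = f0 ^ 20 = d0
byte 7: (9b ^ bb) ^ 73 = 20 ^ 73 = 53
byte 8: (65 ^ 50) ^ 65 = 35 ^ 65 = 50
byte 9: (8d ^ 6a) ^ 63 = e7 ^ 63 = 84
byte 10: (ba ^ 2c) ^ 72 = 96 ^ 72 = e4
byte 11: (fe ^ d8) ^ 65 = 26 ^ 65 = 43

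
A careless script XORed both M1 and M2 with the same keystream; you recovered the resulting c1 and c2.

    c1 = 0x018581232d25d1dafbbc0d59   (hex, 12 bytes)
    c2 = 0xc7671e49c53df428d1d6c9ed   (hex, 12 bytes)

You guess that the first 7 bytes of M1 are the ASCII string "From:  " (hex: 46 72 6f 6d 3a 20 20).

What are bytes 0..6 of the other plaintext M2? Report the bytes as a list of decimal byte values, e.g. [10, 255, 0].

[128, 144, 240, 7, 210, 56, 5]

First, c1 ⊕ c2 = (M1 ⊕ K) ⊕ (M2 ⊕ K) = M1 ⊕ M2, so the key drops out. Then M2 = (M1 ⊕ M2) ⊕ M1 over the first 7 bytes.
byte 0: (01 xor c7) xor 46 = c6 xor 46 = 80
byte 1: (85 xor 67) xor 72 = e2 xor 72 = 90
byte 2: (81 xor 1e) xor 6f = 9f xor 6f = f0
byte 3: (23 xor 49) xor 6d = 6a xor 6d = 07
byte 4: (2d xor c5) xor 3a = e8 xor 3a = d2
byte 5: (25 xor 3d) xor 20 = 18 xor 20 = 38
byte 6: (d1 xor f4) xor 20 = 25 xor 20 = 05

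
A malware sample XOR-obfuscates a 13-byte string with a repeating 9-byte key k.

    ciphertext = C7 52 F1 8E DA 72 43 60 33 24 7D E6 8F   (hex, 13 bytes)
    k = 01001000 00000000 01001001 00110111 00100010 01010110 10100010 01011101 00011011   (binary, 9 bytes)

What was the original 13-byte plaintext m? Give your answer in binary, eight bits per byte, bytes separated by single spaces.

10001111 01010010 10111000 10111001 11111000 00100100 11100001 00111101 00101000 01101100 01111101 10101111 10111000

The 9-byte key repeats, so the effective keystream is 48 00 49 37 22 56 a2 5d 1b 48 00 49 37.
byte 0: 11000111 XOR 01001000 = 10001111
byte 1: 01010010 XOR 00000000 = 01010010
byte 2: 11110001 XOR 01001001 = 10111000
byte 3: 10001110 XOR 00110111 = 10111001
byte 4: 11011010 XOR 00100010 = 11111000
byte 5: 01110010 XOR 01010110 = 00100100
byte 6: 01000011 XOR 10100010 = 11100001
byte 7: 01100000 XOR 01011101 = 00111101
byte 8: 00110011 XOR 00011011 = 00101000
byte 9: 00100100 XOR 01001000 = 01101100
byte 10: 01111101 XOR 00000000 = 01111101
byte 11: 11100110 XOR 01001001 = 10101111
byte 12: 10001111 XOR 00110111 = 10111000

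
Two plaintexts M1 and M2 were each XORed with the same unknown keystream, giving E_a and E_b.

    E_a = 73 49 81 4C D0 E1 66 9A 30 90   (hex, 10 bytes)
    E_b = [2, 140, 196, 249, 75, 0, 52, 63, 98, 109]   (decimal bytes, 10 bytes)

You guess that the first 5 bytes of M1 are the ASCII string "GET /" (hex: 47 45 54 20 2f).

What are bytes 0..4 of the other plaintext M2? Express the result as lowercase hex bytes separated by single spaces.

First, E_a ⊕ E_b = (M1 ⊕ K) ⊕ (M2 ⊕ K) = M1 ⊕ M2, so the key drops out. Then M2 = (M1 ⊕ M2) ⊕ M1 over the first 5 bytes.
byte 0: (73 ^ 02) ^ 47 = 71 ^ 47 = 36
byte 1: (49 ^ 8c) ^ 45 = c5 ^ 45 = 80
byte 2: (81 ^ c4) ^ 54 = 45 ^ 54 = 11
byte 3: (4c ^ f9) ^ 20 = b5 ^ 20 = 95
byte 4: (d0 ^ 4b) ^ 2f = 9b ^ 2f = b4

36 80 11 95 b4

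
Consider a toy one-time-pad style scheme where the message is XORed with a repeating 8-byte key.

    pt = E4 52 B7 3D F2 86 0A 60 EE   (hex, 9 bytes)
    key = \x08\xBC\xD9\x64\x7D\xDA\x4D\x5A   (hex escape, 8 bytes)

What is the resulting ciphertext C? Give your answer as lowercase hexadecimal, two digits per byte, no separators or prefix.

The 8-byte key repeats, so the effective keystream is 08 bc d9 64 7d da 4d 5a 08.
byte 0: e4 ^ 08 = ec
byte 1: 52 ^ bc = ee
byte 2: b7 ^ d9 = 6e
byte 3: 3d ^ 64 = 59
byte 4: f2 ^ 7d = 8f
byte 5: 86 ^ da = 5c
byte 6: 0a ^ 4d = 47
byte 7: 60 ^ 5a = 3a
byte 8: ee ^ 08 = e6

ecee6e598f5c473ae6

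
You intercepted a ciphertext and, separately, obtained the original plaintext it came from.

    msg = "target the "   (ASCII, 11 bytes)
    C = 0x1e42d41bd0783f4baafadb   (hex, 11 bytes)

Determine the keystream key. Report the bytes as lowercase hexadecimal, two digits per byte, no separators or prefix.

6a23a67cb50c1f3fc29ffb

Since C = msg ⊕ key, XORing both sides with msg gives key = msg ⊕ C.
116 ^  30 = 106
 97 ^  66 =  35
114 ^ 212 = 166
103 ^  27 = 124
101 ^ 208 = 181
116 ^ 120 =  12
 32 ^  63 =  31
116 ^  75 =  63
104 ^ 170 = 194
101 ^ 250 = 159
 32 ^ 219 = 251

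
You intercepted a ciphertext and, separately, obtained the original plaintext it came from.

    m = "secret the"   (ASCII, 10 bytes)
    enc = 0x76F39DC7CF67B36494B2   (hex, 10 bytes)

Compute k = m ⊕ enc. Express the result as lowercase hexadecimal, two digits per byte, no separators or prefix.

0596feb5aa139310fcd7

Since enc = m ⊕ k, XORing both sides with m gives k = m ⊕ enc.
115 XOR 118 =   5
101 XOR 243 = 150
 99 XOR 157 = 254
114 XOR 199 = 181
101 XOR 207 = 170
116 XOR 103 =  19
 32 XOR 179 = 147
116 XOR 100 =  16
104 XOR 148 = 252
101 XOR 178 = 215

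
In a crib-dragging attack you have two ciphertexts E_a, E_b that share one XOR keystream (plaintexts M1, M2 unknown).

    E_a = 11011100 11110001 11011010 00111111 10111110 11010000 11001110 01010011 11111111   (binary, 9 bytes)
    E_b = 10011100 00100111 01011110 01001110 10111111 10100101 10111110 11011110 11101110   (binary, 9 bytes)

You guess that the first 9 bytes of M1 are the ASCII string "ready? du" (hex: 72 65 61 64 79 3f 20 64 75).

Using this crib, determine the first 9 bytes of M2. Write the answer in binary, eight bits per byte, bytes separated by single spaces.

00110010 10110011 11100101 00010101 01111000 01001010 01010000 11101001 01100100

First, E_a ⊕ E_b = (M1 ⊕ K) ⊕ (M2 ⊕ K) = M1 ⊕ M2, so the key drops out. Then M2 = (M1 ⊕ M2) ⊕ M1 over the first 9 bytes.
byte 0: (dc ^ 9c) ^ 72 = 40 ^ 72 = 32
byte 1: (f1 ^ 27) ^ 65 = d6 ^ 65 = b3
byte 2: (da ^ 5e) ^ 61 = 84 ^ 61 = e5
byte 3: (3f ^ 4e) ^ 64 = 71 ^ 64 = 15
byte 4: (be ^ bf) ^ 79 = 01 ^ 79 = 78
byte 5: (d0 ^ a5) ^ 3f = 75 ^ 3f = 4a
byte 6: (ce ^ be) ^ 20 = 70 ^ 20 = 50
byte 7: (53 ^ de) ^ 64 = 8d ^ 64 = e9
byte 8: (ff ^ ee) ^ 75 = 11 ^ 75 = 64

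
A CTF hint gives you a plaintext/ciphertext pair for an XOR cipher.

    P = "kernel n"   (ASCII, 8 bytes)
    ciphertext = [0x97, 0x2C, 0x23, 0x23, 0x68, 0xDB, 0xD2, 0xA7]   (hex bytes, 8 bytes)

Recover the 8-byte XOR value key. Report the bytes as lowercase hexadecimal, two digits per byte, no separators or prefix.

Since ciphertext = P ⊕ key, XORing both sides with P gives key = P ⊕ ciphertext.
6b XOR 97 = fc
65 XOR 2c = 49
72 XOR 23 = 51
6e XOR 23 = 4d
65 XOR 68 = 0d
6c XOR db = b7
20 XOR d2 = f2
6e XOR a7 = c9

fc49514d0db7f2c9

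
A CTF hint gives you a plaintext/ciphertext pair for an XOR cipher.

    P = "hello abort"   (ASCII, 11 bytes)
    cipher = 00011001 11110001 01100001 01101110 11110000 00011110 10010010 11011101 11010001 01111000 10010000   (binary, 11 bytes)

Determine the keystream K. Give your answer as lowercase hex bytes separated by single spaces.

71 94 0d 02 9f 3e f3 bf be 0a e4

Since cipher = P ⊕ K, XORing both sides with P gives K = P ⊕ cipher.
byte 0: 104 XOR  25 = 113
byte 1: 101 XOR 241 = 148
byte 2: 108 XOR  97 =  13
byte 3: 108 XOR 110 =   2
byte 4: 111 XOR 240 = 159
byte 5:  32 XOR  30 =  62
byte 6:  97 XOR 146 = 243
byte 7:  98 XOR 221 = 191
byte 8: 111 XOR 209 = 190
byte 9: 114 XOR 120 =  10
byte 10: 116 XOR 144 = 228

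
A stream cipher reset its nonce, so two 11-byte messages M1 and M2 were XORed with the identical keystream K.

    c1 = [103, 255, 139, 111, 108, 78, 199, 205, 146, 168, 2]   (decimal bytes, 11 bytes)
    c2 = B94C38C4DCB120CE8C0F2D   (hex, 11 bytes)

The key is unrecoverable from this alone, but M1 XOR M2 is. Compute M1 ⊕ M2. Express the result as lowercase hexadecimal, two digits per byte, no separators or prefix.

c1 ⊕ c2 = (M1 ⊕ K) ⊕ (M2 ⊕ K) = M1 ⊕ M2 — the shared key cancels under XOR.
67 XOR b9 = de
ff XOR 4c = b3
8b XOR 38 = b3
6f XOR c4 = ab
6c XOR dc = b0
4e XOR b1 = ff
c7 XOR 20 = e7
cd XOR ce = 03
92 XOR 8c = 1e
a8 XOR 0f = a7
02 XOR 2d = 2f

deb3b3abb0ffe7031ea72f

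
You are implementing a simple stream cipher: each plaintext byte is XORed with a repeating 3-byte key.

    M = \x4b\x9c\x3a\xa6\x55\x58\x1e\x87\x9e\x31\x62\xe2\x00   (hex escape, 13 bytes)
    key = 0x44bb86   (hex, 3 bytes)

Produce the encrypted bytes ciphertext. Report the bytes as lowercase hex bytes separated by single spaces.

The 3-byte key repeats, so the effective keystream is 44 bb 86 44 bb 86 44 bb 86 44 bb 86 44.
byte 0: 4b XOR 44 = 0f
byte 1: 9c XOR bb = 27
byte 2: 3a XOR 86 = bc
byte 3: a6 XOR 44 = e2
byte 4: 55 XOR bb = ee
byte 5: 58 XOR 86 = de
byte 6: 1e XOR 44 = 5a
byte 7: 87 XOR bb = 3c
byte 8: 9e XOR 86 = 18
byte 9: 31 XOR 44 = 75
byte 10: 62 XOR bb = d9
byte 11: e2 XOR 86 = 64
byte 12: 00 XOR 44 = 44

0f 27 bc e2 ee de 5a 3c 18 75 d9 64 44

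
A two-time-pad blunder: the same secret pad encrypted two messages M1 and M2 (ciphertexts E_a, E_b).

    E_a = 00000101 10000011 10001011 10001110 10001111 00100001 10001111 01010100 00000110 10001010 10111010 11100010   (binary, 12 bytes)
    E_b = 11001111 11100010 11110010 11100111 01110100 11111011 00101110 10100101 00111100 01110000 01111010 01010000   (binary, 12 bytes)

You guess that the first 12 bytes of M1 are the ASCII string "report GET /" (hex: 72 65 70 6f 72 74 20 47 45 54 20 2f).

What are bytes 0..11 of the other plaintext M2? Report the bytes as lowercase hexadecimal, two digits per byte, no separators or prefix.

b804090689ae81b67faee09d

First, E_a ⊕ E_b = (M1 ⊕ K) ⊕ (M2 ⊕ K) = M1 ⊕ M2, so the key drops out. Then M2 = (M1 ⊕ M2) ⊕ M1 over the first 12 bytes.
byte 0: (05 ^ cf) ^ 72 = ca ^ 72 = b8
byte 1: (83 ^ e2) ^ 65 = 61 ^ 65 = 04
byte 2: (8b ^ f2) ^ 70 = 79 ^ 70 = 09
byte 3: (8e ^ e7) ^ 6f = 69 ^ 6f = 06
byte 4: (8f ^ 74) ^ 72 = fb ^ 72 = 89
byte 5: (21 ^ fb) ^ 74 = da ^ 74 = ae
byte 6: (8f ^ 2e) ^ 20 = a1 ^ 20 = 81
byte 7: (54 ^ a5) ^ 47 = f1 ^ 47 = b6
byte 8: (06 ^ 3c) ^ 45 = 3a ^ 45 = 7f
byte 9: (8a ^ 70) ^ 54 = fa ^ 54 = ae
byte 10: (ba ^ 7a) ^ 20 = c0 ^ 20 = e0
byte 11: (e2 ^ 50) ^ 2f = b2 ^ 2f = 9d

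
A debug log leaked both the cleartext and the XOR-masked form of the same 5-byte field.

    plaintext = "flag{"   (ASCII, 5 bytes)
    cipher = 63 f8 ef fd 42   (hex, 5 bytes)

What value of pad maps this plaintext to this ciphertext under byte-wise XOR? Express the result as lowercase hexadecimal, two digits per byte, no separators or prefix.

05948e9a39

Since cipher = plaintext ⊕ pad, XORing both sides with plaintext gives pad = plaintext ⊕ cipher.
byte 0: 66 xor 63 = 05
byte 1: 6c xor f8 = 94
byte 2: 61 xor ef = 8e
byte 3: 67 xor fd = 9a
byte 4: 7b xor 42 = 39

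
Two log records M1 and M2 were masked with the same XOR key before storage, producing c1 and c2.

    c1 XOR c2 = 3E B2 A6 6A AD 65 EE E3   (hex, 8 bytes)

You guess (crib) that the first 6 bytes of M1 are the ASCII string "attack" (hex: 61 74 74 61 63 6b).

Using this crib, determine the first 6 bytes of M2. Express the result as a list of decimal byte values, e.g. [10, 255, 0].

Since c1 ⊕ c2 = M1 ⊕ M2, XORing with the guessed M1 bytes yields the corresponding M2 bytes: M2 = (c1 ⊕ c2) ⊕ M1.
3e ⊕ 61 = 5f
b2 ⊕ 74 = c6
a6 ⊕ 74 = d2
6a ⊕ 61 = 0b
ad ⊕ 63 = ce
65 ⊕ 6b = 0e

[95, 198, 210, 11, 206, 14]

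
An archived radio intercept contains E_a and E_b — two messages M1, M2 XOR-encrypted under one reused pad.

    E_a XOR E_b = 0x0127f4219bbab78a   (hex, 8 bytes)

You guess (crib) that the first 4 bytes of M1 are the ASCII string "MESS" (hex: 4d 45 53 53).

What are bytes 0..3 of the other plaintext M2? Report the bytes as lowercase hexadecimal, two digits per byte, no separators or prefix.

4c62a772

Since E_a ⊕ E_b = M1 ⊕ M2, XORing with the guessed M1 bytes yields the corresponding M2 bytes: M2 = (E_a ⊕ E_b) ⊕ M1.
00000001 ⊕ 01001101 = 01001100
00100111 ⊕ 01000101 = 01100010
11110100 ⊕ 01010011 = 10100111
00100001 ⊕ 01010011 = 01110010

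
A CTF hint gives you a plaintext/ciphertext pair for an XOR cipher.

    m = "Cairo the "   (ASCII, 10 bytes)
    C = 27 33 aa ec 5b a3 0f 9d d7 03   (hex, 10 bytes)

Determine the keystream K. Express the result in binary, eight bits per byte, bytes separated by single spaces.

Since C = m ⊕ K, XORing both sides with m gives K = m ⊕ C.
43 ⊕ 27 = 64
61 ⊕ 33 = 52
69 ⊕ aa = c3
72 ⊕ ec = 9e
6f ⊕ 5b = 34
20 ⊕ a3 = 83
74 ⊕ 0f = 7b
68 ⊕ 9d = f5
65 ⊕ d7 = b2
20 ⊕ 03 = 23

01100100 01010010 11000011 10011110 00110100 10000011 01111011 11110101 10110010 00100011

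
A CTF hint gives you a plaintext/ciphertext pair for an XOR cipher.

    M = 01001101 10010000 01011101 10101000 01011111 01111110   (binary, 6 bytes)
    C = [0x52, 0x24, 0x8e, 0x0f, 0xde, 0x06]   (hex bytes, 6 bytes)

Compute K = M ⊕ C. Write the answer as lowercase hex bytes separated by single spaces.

Since C = M ⊕ K, XORing both sides with M gives K = M ⊕ C.
byte 0: 01001101 ^ 01010010 = 00011111
byte 1: 10010000 ^ 00100100 = 10110100
byte 2: 01011101 ^ 10001110 = 11010011
byte 3: 10101000 ^ 00001111 = 10100111
byte 4: 01011111 ^ 11011110 = 10000001
byte 5: 01111110 ^ 00000110 = 01111000

1f b4 d3 a7 81 78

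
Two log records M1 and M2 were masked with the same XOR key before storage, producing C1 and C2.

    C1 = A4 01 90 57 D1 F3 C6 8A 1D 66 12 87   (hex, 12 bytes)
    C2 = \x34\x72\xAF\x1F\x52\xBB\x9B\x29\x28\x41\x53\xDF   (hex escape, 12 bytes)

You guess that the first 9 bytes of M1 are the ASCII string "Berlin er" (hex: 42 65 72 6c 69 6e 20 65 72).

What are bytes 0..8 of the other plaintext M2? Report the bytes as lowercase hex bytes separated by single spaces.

d2 16 4d 24 ea 26 7d c6 47

First, C1 ⊕ C2 = (M1 ⊕ K) ⊕ (M2 ⊕ K) = M1 ⊕ M2, so the key drops out. Then M2 = (M1 ⊕ M2) ⊕ M1 over the first 9 bytes.
byte 0: (a4 ⊕ 34) ⊕ 42 = 90 ⊕ 42 = d2
byte 1: (01 ⊕ 72) ⊕ 65 = 73 ⊕ 65 = 16
byte 2: (90 ⊕ af) ⊕ 72 = 3f ⊕ 72 = 4d
byte 3: (57 ⊕ 1f) ⊕ 6c = 48 ⊕ 6c = 24
byte 4: (d1 ⊕ 52) ⊕ 69 = 83 ⊕ 69 = ea
byte 5: (f3 ⊕ bb) ⊕ 6e = 48 ⊕ 6e = 26
byte 6: (c6 ⊕ 9b) ⊕ 20 = 5d ⊕ 20 = 7d
byte 7: (8a ⊕ 29) ⊕ 65 = a3 ⊕ 65 = c6
byte 8: (1d ⊕ 28) ⊕ 72 = 35 ⊕ 72 = 47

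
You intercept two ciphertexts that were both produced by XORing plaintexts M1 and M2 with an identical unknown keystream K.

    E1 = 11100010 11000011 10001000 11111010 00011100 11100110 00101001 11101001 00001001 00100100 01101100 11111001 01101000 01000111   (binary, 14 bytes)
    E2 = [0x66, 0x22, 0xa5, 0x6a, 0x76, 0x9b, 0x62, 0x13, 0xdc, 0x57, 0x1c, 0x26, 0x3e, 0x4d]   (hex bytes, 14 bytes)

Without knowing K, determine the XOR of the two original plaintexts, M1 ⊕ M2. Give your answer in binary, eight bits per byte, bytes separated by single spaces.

E1 ⊕ E2 = (M1 ⊕ K) ⊕ (M2 ⊕ K) = M1 ⊕ M2 — the shared key cancels under XOR.
byte 0: e2 ^ 66 = 84
byte 1: c3 ^ 22 = e1
byte 2: 88 ^ a5 = 2d
byte 3: fa ^ 6a = 90
byte 4: 1c ^ 76 = 6a
byte 5: e6 ^ 9b = 7d
byte 6: 29 ^ 62 = 4b
byte 7: e9 ^ 13 = fa
byte 8: 09 ^ dc = d5
byte 9: 24 ^ 57 = 73
byte 10: 6c ^ 1c = 70
byte 11: f9 ^ 26 = df
byte 12: 68 ^ 3e = 56
byte 13: 47 ^ 4d = 0a

10000100 11100001 00101101 10010000 01101010 01111101 01001011 11111010 11010101 01110011 01110000 11011111 01010110 00001010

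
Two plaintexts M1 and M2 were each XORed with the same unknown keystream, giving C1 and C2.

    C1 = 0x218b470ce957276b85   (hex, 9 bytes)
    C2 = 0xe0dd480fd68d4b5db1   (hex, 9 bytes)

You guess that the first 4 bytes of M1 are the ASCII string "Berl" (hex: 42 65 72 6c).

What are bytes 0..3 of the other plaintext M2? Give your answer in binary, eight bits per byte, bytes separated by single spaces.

10000011 00110011 01111101 01101111

First, C1 ⊕ C2 = (M1 ⊕ K) ⊕ (M2 ⊕ K) = M1 ⊕ M2, so the key drops out. Then M2 = (M1 ⊕ M2) ⊕ M1 over the first 4 bytes.
byte 0: (21 XOR e0) XOR 42 = c1 XOR 42 = 83
byte 1: (8b XOR dd) XOR 65 = 56 XOR 65 = 33
byte 2: (47 XOR 48) XOR 72 = 0f XOR 72 = 7d
byte 3: (0c XOR 0f) XOR 6c = 03 XOR 6c = 6f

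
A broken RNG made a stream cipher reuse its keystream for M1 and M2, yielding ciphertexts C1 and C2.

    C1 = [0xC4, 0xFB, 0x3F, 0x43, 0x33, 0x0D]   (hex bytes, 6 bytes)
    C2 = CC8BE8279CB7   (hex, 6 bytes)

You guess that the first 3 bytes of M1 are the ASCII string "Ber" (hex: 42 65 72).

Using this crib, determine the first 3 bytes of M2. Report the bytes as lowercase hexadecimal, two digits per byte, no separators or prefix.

First, C1 ⊕ C2 = (M1 ⊕ K) ⊕ (M2 ⊕ K) = M1 ⊕ M2, so the key drops out. Then M2 = (M1 ⊕ M2) ⊕ M1 over the first 3 bytes.
byte 0: (c4 ⊕ cc) ⊕ 42 = 08 ⊕ 42 = 4a
byte 1: (fb ⊕ 8b) ⊕ 65 = 70 ⊕ 65 = 15
byte 2: (3f ⊕ e8) ⊕ 72 = d7 ⊕ 72 = a5

4a15a5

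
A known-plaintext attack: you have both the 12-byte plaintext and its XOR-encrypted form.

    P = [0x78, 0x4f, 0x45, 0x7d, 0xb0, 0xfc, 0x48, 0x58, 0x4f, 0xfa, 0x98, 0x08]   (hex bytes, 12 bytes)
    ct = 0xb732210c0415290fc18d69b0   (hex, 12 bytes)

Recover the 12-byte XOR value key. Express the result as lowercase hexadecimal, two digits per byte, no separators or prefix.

Since ct = P ⊕ key, XORing both sides with P gives key = P ⊕ ct.
byte 0: 78 ⊕ b7 = cf
byte 1: 4f ⊕ 32 = 7d
byte 2: 45 ⊕ 21 = 64
byte 3: 7d ⊕ 0c = 71
byte 4: b0 ⊕ 04 = b4
byte 5: fc ⊕ 15 = e9
byte 6: 48 ⊕ 29 = 61
byte 7: 58 ⊕ 0f = 57
byte 8: 4f ⊕ c1 = 8e
byte 9: fa ⊕ 8d = 77
byte 10: 98 ⊕ 69 = f1
byte 11: 08 ⊕ b0 = b8

cf7d6471b4e961578e77f1b8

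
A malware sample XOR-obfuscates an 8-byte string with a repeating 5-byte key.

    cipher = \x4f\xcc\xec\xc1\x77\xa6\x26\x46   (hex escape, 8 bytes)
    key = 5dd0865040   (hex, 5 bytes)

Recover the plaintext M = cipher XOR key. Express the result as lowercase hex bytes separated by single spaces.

12 1c 6a 91 37 fb f6 c0

The 5-byte key repeats, so the effective keystream is 5d d0 86 50 40 5d d0 86.
byte 0: 4f xor 5d = 12
byte 1: cc xor d0 = 1c
byte 2: ec xor 86 = 6a
byte 3: c1 xor 50 = 91
byte 4: 77 xor 40 = 37
byte 5: a6 xor 5d = fb
byte 6: 26 xor d0 = f6
byte 7: 46 xor 86 = c0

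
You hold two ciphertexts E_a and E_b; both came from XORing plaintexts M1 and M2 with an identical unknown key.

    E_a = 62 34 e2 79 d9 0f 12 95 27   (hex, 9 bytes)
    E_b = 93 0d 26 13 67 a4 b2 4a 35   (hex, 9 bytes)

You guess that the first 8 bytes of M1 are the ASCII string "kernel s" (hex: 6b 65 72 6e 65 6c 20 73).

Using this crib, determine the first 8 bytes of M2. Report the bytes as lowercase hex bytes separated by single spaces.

9a 5c b6 04 db c7 80 ac

First, E_a ⊕ E_b = (M1 ⊕ K) ⊕ (M2 ⊕ K) = M1 ⊕ M2, so the key drops out. Then M2 = (M1 ⊕ M2) ⊕ M1 over the first 8 bytes.
byte 0: (62 ^ 93) ^ 6b = f1 ^ 6b = 9a
byte 1: (34 ^ 0d) ^ 65 = 39 ^ 65 = 5c
byte 2: (e2 ^ 26) ^ 72 = c4 ^ 72 = b6
byte 3: (79 ^ 13) ^ 6e = 6a ^ 6e = 04
byte 4: (d9 ^ 67) ^ 65 = be ^ 65 = db
byte 5: (0f ^ a4) ^ 6c = ab ^ 6c = c7
byte 6: (12 ^ b2) ^ 20 = a0 ^ 20 = 80
byte 7: (95 ^ 4a) ^ 73 = df ^ 73 = ac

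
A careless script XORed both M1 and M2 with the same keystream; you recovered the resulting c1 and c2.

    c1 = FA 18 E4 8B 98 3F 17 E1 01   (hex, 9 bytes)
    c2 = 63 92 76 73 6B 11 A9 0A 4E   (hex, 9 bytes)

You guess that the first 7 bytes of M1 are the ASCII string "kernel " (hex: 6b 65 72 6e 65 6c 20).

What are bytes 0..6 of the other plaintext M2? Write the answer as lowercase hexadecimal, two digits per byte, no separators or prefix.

First, c1 ⊕ c2 = (M1 ⊕ K) ⊕ (M2 ⊕ K) = M1 ⊕ M2, so the key drops out. Then M2 = (M1 ⊕ M2) ⊕ M1 over the first 7 bytes.
byte 0: (fa XOR 63) XOR 6b = 99 XOR 6b = f2
byte 1: (18 XOR 92) XOR 65 = 8a XOR 65 = ef
byte 2: (e4 XOR 76) XOR 72 = 92 XOR 72 = e0
byte 3: (8b XOR 73) XOR 6e = f8 XOR 6e = 96
byte 4: (98 XOR 6b) XOR 65 = f3 XOR 65 = 96
byte 5: (3f XOR 11) XOR 6c = 2e XOR 6c = 42
byte 6: (17 XOR a9) XOR 20 = be XOR 20 = 9e

f2efe09696429e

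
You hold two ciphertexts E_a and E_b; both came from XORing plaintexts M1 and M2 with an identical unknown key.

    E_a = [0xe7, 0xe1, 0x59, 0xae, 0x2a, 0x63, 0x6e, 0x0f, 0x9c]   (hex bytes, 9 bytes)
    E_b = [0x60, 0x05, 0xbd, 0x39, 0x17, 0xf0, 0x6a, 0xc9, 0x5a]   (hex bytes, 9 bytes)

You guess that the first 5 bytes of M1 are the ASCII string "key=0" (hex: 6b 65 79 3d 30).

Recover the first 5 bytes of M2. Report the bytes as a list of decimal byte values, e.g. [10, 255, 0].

[236, 129, 157, 170, 13]

First, E_a ⊕ E_b = (M1 ⊕ K) ⊕ (M2 ⊕ K) = M1 ⊕ M2, so the key drops out. Then M2 = (M1 ⊕ M2) ⊕ M1 over the first 5 bytes.
byte 0: (e7 XOR 60) XOR 6b = 87 XOR 6b = ec
byte 1: (e1 XOR 05) XOR 65 = e4 XOR 65 = 81
byte 2: (59 XOR bd) XOR 79 = e4 XOR 79 = 9d
byte 3: (ae XOR 39) XOR 3d = 97 XOR 3d = aa
byte 4: (2a XOR 17) XOR 30 = 3d XOR 30 = 0d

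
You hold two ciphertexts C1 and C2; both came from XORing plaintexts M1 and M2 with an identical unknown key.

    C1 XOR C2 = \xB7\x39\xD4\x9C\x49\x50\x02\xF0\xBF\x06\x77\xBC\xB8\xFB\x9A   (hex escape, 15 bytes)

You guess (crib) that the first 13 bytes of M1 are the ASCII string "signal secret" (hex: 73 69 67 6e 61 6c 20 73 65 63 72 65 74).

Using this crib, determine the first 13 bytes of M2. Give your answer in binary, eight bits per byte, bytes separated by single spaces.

Since C1 ⊕ C2 = M1 ⊕ M2, XORing with the guessed M1 bytes yields the corresponding M2 bytes: M2 = (C1 ⊕ C2) ⊕ M1.
b7 XOR 73 = c4
39 XOR 69 = 50
d4 XOR 67 = b3
9c XOR 6e = f2
49 XOR 61 = 28
50 XOR 6c = 3c
02 XOR 20 = 22
f0 XOR 73 = 83
bf XOR 65 = da
06 XOR 63 = 65
77 XOR 72 = 05
bc XOR 65 = d9
b8 XOR 74 = cc

11000100 01010000 10110011 11110010 00101000 00111100 00100010 10000011 11011010 01100101 00000101 11011001 11001100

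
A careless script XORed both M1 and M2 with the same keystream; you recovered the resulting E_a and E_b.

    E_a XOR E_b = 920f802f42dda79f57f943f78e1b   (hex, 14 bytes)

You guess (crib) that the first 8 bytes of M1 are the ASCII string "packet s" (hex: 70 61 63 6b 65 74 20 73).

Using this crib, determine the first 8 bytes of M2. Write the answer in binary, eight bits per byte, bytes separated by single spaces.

11100010 01101110 11100011 01000100 00100111 10101001 10000111 11101100

Since E_a ⊕ E_b = M1 ⊕ M2, XORing with the guessed M1 bytes yields the corresponding M2 bytes: M2 = (E_a ⊕ E_b) ⊕ M1.
byte 0: 146 XOR 112 = 226
byte 1:  15 XOR  97 = 110
byte 2: 128 XOR  99 = 227
byte 3:  47 XOR 107 =  68
byte 4:  66 XOR 101 =  39
byte 5: 221 XOR 116 = 169
byte 6: 167 XOR  32 = 135
byte 7: 159 XOR 115 = 236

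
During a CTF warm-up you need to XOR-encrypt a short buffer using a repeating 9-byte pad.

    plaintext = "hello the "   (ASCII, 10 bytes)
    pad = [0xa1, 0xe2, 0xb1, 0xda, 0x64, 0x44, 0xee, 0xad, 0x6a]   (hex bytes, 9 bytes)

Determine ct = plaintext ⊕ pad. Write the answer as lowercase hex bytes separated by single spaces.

The 9-byte key repeats, so the effective keystream is a1 e2 b1 da 64 44 ee ad 6a a1.
byte 0: 104 xor 161 = 201
byte 1: 101 xor 226 = 135
byte 2: 108 xor 177 = 221
byte 3: 108 xor 218 = 182
byte 4: 111 xor 100 =  11
byte 5:  32 xor  68 = 100
byte 6: 116 xor 238 = 154
byte 7: 104 xor 173 = 197
byte 8: 101 xor 106 =  15
byte 9:  32 xor 161 = 129

c9 87 dd b6 0b 64 9a c5 0f 81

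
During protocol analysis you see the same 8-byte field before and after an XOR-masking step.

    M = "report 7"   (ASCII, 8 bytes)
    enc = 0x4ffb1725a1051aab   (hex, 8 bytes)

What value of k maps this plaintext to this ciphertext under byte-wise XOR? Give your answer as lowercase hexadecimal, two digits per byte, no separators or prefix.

3d9e674ad3713a9c

Since enc = M ⊕ k, XORing both sides with M gives k = M ⊕ enc.
byte 0: 72 ^ 4f = 3d
byte 1: 65 ^ fb = 9e
byte 2: 70 ^ 17 = 67
byte 3: 6f ^ 25 = 4a
byte 4: 72 ^ a1 = d3
byte 5: 74 ^ 05 = 71
byte 6: 20 ^ 1a = 3a
byte 7: 37 ^ ab = 9c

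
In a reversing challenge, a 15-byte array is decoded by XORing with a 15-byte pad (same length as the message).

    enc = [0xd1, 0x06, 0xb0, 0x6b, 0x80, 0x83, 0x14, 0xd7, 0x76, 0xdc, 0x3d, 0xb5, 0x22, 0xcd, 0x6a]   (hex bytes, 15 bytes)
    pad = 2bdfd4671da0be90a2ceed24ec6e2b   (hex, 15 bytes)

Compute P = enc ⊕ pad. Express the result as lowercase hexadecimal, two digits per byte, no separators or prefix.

fad9640c9d23aa47d412d091cea341

XOR is its own inverse, so applying the key byte-wise gives the result directly.
11010001 XOR 00101011 = 11111010
00000110 XOR 11011111 = 11011001
10110000 XOR 11010100 = 01100100
01101011 XOR 01100111 = 00001100
10000000 XOR 00011101 = 10011101
10000011 XOR 10100000 = 00100011
00010100 XOR 10111110 = 10101010
11010111 XOR 10010000 = 01000111
01110110 XOR 10100010 = 11010100
11011100 XOR 11001110 = 00010010
00111101 XOR 11101101 = 11010000
10110101 XOR 00100100 = 10010001
00100010 XOR 11101100 = 11001110
11001101 XOR 01101110 = 10100011
01101010 XOR 00101011 = 01000001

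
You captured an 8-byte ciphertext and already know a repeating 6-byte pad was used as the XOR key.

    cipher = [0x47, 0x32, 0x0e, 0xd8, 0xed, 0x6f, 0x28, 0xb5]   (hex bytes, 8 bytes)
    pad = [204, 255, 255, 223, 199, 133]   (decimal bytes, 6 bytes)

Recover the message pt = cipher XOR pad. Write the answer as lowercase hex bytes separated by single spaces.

8b cd f1 07 2a ea e4 4a

The 6-byte key repeats, so the effective keystream is cc ff ff df c7 85 cc ff.
byte 0:  71 ^ 204 = 139
byte 1:  50 ^ 255 = 205
byte 2:  14 ^ 255 = 241
byte 3: 216 ^ 223 =   7
byte 4: 237 ^ 199 =  42
byte 5: 111 ^ 133 = 234
byte 6:  40 ^ 204 = 228
byte 7: 181 ^ 255 =  74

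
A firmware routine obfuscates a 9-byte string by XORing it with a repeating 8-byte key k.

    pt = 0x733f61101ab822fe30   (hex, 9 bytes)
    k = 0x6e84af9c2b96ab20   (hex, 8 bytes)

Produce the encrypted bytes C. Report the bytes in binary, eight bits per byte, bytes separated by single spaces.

The 8-byte key repeats, so the effective keystream is 6e 84 af 9c 2b 96 ab 20 6e.
byte 0: 01110011 ^ 01101110 = 00011101
byte 1: 00111111 ^ 10000100 = 10111011
byte 2: 01100001 ^ 10101111 = 11001110
byte 3: 00010000 ^ 10011100 = 10001100
byte 4: 00011010 ^ 00101011 = 00110001
byte 5: 10111000 ^ 10010110 = 00101110
byte 6: 00100010 ^ 10101011 = 10001001
byte 7: 11111110 ^ 00100000 = 11011110
byte 8: 00110000 ^ 01101110 = 01011110

00011101 10111011 11001110 10001100 00110001 00101110 10001001 11011110 01011110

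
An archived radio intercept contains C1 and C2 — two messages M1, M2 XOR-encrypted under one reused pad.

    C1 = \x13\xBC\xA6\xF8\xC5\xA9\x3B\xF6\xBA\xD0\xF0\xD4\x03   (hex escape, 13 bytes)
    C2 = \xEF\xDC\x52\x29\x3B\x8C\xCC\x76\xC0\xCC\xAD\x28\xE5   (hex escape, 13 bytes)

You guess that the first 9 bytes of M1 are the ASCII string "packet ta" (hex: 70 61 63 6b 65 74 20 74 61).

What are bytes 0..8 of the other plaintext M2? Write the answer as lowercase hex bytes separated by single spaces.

First, C1 ⊕ C2 = (M1 ⊕ K) ⊕ (M2 ⊕ K) = M1 ⊕ M2, so the key drops out. Then M2 = (M1 ⊕ M2) ⊕ M1 over the first 9 bytes.
byte 0: (13 ⊕ ef) ⊕ 70 = fc ⊕ 70 = 8c
byte 1: (bc ⊕ dc) ⊕ 61 = 60 ⊕ 61 = 01
byte 2: (a6 ⊕ 52) ⊕ 63 = f4 ⊕ 63 = 97
byte 3: (f8 ⊕ 29) ⊕ 6b = d1 ⊕ 6b = ba
byte 4: (c5 ⊕ 3b) ⊕ 65 = fe ⊕ 65 = 9b
byte 5: (a9 ⊕ 8c) ⊕ 74 = 25 ⊕ 74 = 51
byte 6: (3b ⊕ cc) ⊕ 20 = f7 ⊕ 20 = d7
byte 7: (f6 ⊕ 76) ⊕ 74 = 80 ⊕ 74 = f4
byte 8: (ba ⊕ c0) ⊕ 61 = 7a ⊕ 61 = 1b

8c 01 97 ba 9b 51 d7 f4 1b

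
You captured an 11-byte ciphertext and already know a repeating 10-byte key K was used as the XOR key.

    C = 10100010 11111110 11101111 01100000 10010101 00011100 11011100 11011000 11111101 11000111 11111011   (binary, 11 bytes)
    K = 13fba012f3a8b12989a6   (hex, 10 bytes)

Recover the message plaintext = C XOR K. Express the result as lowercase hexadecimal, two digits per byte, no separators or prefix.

b1054f7266b46df17461e8

The 10-byte key repeats, so the effective keystream is 13 fb a0 12 f3 a8 b1 29 89 a6 13.
byte 0: a2 ⊕ 13 = b1
byte 1: fe ⊕ fb = 05
byte 2: ef ⊕ a0 = 4f
byte 3: 60 ⊕ 12 = 72
byte 4: 95 ⊕ f3 = 66
byte 5: 1c ⊕ a8 = b4
byte 6: dc ⊕ b1 = 6d
byte 7: d8 ⊕ 29 = f1
byte 8: fd ⊕ 89 = 74
byte 9: c7 ⊕ a6 = 61
byte 10: fb ⊕ 13 = e8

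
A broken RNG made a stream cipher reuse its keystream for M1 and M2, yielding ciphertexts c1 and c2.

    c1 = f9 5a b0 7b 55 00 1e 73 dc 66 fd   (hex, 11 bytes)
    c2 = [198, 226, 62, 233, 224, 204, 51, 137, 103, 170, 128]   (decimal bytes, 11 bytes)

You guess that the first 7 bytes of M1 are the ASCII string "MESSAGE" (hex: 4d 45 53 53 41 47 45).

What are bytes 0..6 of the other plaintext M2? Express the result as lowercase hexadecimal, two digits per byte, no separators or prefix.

72fdddc1f48b68

First, c1 ⊕ c2 = (M1 ⊕ K) ⊕ (M2 ⊕ K) = M1 ⊕ M2, so the key drops out. Then M2 = (M1 ⊕ M2) ⊕ M1 over the first 7 bytes.
byte 0: (f9 ^ c6) ^ 4d = 3f ^ 4d = 72
byte 1: (5a ^ e2) ^ 45 = b8 ^ 45 = fd
byte 2: (b0 ^ 3e) ^ 53 = 8e ^ 53 = dd
byte 3: (7b ^ e9) ^ 53 = 92 ^ 53 = c1
byte 4: (55 ^ e0) ^ 41 = b5 ^ 41 = f4
byte 5: (00 ^ cc) ^ 47 = cc ^ 47 = 8b
byte 6: (1e ^ 33) ^ 45 = 2d ^ 45 = 68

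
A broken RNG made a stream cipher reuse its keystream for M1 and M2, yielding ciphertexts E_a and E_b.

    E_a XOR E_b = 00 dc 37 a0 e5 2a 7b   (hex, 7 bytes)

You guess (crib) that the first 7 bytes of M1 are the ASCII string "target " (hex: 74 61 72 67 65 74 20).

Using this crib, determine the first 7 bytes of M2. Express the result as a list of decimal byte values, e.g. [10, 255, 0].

Since E_a ⊕ E_b = M1 ⊕ M2, XORing with the guessed M1 bytes yields the corresponding M2 bytes: M2 = (E_a ⊕ E_b) ⊕ M1.
00 ^ 74 = 74
dc ^ 61 = bd
37 ^ 72 = 45
a0 ^ 67 = c7
e5 ^ 65 = 80
2a ^ 74 = 5e
7b ^ 20 = 5b

[116, 189, 69, 199, 128, 94, 91]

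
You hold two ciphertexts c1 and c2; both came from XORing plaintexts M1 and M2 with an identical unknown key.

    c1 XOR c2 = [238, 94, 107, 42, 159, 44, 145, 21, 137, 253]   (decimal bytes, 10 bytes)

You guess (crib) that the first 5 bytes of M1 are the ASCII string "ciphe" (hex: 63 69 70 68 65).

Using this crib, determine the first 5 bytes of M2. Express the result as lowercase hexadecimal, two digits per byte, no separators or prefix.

Since c1 ⊕ c2 = M1 ⊕ M2, XORing with the guessed M1 bytes yields the corresponding M2 bytes: M2 = (c1 ⊕ c2) ⊕ M1.
byte 0: 11101110 ^ 01100011 = 10001101
byte 1: 01011110 ^ 01101001 = 00110111
byte 2: 01101011 ^ 01110000 = 00011011
byte 3: 00101010 ^ 01101000 = 01000010
byte 4: 10011111 ^ 01100101 = 11111010

8d371b42fa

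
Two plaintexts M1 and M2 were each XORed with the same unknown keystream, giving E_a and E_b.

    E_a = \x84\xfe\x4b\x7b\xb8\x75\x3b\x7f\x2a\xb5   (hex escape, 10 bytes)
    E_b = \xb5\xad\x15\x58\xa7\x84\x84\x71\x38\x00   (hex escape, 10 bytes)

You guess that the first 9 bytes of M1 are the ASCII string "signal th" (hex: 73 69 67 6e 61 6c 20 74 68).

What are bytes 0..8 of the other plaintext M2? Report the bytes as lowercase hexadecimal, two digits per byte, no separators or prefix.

First, E_a ⊕ E_b = (M1 ⊕ K) ⊕ (M2 ⊕ K) = M1 ⊕ M2, so the key drops out. Then M2 = (M1 ⊕ M2) ⊕ M1 over the first 9 bytes.
byte 0: (84 XOR b5) XOR 73 = 31 XOR 73 = 42
byte 1: (fe XOR ad) XOR 69 = 53 XOR 69 = 3a
byte 2: (4b XOR 15) XOR 67 = 5e XOR 67 = 39
byte 3: (7b XOR 58) XOR 6e = 23 XOR 6e = 4d
byte 4: (b8 XOR a7) XOR 61 = 1f XOR 61 = 7e
byte 5: (75 XOR 84) XOR 6c = f1 XOR 6c = 9d
byte 6: (3b XOR 84) XOR 20 = bf XOR 20 = 9f
byte 7: (7f XOR 71) XOR 74 = 0e XOR 74 = 7a
byte 8: (2a XOR 38) XOR 68 = 12 XOR 68 = 7a

423a394d7e9d9f7a7a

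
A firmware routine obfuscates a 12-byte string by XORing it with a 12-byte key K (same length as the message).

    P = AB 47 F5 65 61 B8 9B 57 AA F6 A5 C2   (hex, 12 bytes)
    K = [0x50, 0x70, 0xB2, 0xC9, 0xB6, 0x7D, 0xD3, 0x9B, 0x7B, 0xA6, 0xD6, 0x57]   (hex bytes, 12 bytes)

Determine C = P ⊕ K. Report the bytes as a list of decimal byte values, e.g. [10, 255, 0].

171 ^  80 = 251
 71 ^ 112 =  55
245 ^ 178 =  71
101 ^ 201 = 172
 97 ^ 182 = 215
184 ^ 125 = 197
155 ^ 211 =  72
 87 ^ 155 = 204
170 ^ 123 = 209
246 ^ 166 =  80
165 ^ 214 = 115
194 ^  87 = 149

[251, 55, 71, 172, 215, 197, 72, 204, 209, 80, 115, 149]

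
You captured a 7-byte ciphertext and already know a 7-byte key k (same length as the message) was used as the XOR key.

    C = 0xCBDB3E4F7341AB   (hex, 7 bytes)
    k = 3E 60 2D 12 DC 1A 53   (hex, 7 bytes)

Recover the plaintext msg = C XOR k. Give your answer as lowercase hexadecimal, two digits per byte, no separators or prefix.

f5bb135daf5bf8

XOR is its own inverse, so applying the key byte-wise gives the result directly.
cb xor 3e = f5
db xor 60 = bb
3e xor 2d = 13
4f xor 12 = 5d
73 xor dc = af
41 xor 1a = 5b
ab xor 53 = f8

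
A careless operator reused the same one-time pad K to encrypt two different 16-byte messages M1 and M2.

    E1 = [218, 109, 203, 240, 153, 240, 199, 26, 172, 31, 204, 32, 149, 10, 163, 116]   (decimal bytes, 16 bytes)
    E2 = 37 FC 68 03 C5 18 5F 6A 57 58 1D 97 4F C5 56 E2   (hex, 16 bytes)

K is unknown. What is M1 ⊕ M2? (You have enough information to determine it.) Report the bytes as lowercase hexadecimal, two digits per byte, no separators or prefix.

E1 ⊕ E2 = (M1 ⊕ K) ⊕ (M2 ⊕ K) = M1 ⊕ M2 — the shared key cancels under XOR.
byte 0: 218 XOR  55 = 237
byte 1: 109 XOR 252 = 145
byte 2: 203 XOR 104 = 163
byte 3: 240 XOR   3 = 243
byte 4: 153 XOR 197 =  92
byte 5: 240 XOR  24 = 232
byte 6: 199 XOR  95 = 152
byte 7:  26 XOR 106 = 112
byte 8: 172 XOR  87 = 251
byte 9:  31 XOR  88 =  71
byte 10: 204 XOR  29 = 209
byte 11:  32 XOR 151 = 183
byte 12: 149 XOR  79 = 218
byte 13:  10 XOR 197 = 207
byte 14: 163 XOR  86 = 245
byte 15: 116 XOR 226 = 150

ed91a3f35ce89870fb47d1b7dacff596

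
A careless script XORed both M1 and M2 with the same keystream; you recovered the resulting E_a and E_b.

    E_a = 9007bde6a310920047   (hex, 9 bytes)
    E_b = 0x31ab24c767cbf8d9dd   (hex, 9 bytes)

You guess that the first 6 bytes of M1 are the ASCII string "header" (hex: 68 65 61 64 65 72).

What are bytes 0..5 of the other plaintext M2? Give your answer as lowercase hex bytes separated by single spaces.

c9 c9 f8 45 a1 a9

First, E_a ⊕ E_b = (M1 ⊕ K) ⊕ (M2 ⊕ K) = M1 ⊕ M2, so the key drops out. Then M2 = (M1 ⊕ M2) ⊕ M1 over the first 6 bytes.
byte 0: (90 XOR 31) XOR 68 = a1 XOR 68 = c9
byte 1: (07 XOR ab) XOR 65 = ac XOR 65 = c9
byte 2: (bd XOR 24) XOR 61 = 99 XOR 61 = f8
byte 3: (e6 XOR c7) XOR 64 = 21 XOR 64 = 45
byte 4: (a3 XOR 67) XOR 65 = c4 XOR 65 = a1
byte 5: (10 XOR cb) XOR 72 = db XOR 72 = a9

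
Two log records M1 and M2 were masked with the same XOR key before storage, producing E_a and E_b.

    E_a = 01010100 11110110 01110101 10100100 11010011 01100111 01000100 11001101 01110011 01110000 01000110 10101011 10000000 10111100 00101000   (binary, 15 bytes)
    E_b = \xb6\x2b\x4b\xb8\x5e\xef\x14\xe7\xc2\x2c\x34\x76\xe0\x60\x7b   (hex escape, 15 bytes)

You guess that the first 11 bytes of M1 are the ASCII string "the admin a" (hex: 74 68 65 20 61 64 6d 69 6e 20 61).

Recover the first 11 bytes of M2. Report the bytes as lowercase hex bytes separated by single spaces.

First, E_a ⊕ E_b = (M1 ⊕ K) ⊕ (M2 ⊕ K) = M1 ⊕ M2, so the key drops out. Then M2 = (M1 ⊕ M2) ⊕ M1 over the first 11 bytes.
byte 0: (54 ^ b6) ^ 74 = e2 ^ 74 = 96
byte 1: (f6 ^ 2b) ^ 68 = dd ^ 68 = b5
byte 2: (75 ^ 4b) ^ 65 = 3e ^ 65 = 5b
byte 3: (a4 ^ b8) ^ 20 = 1c ^ 20 = 3c
byte 4: (d3 ^ 5e) ^ 61 = 8d ^ 61 = ec
byte 5: (67 ^ ef) ^ 64 = 88 ^ 64 = ec
byte 6: (44 ^ 14) ^ 6d = 50 ^ 6d = 3d
byte 7: (cd ^ e7) ^ 69 = 2a ^ 69 = 43
byte 8: (73 ^ c2) ^ 6e = b1 ^ 6e = df
byte 9: (70 ^ 2c) ^ 20 = 5c ^ 20 = 7c
byte 10: (46 ^ 34) ^ 61 = 72 ^ 61 = 13

96 b5 5b 3c ec ec 3d 43 df 7c 13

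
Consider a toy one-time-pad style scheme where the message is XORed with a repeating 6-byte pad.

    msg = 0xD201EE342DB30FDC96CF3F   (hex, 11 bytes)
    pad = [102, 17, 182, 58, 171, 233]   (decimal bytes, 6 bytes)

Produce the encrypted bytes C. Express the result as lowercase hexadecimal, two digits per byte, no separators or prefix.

b410580e865a69cd20f594

The 6-byte key repeats, so the effective keystream is 66 11 b6 3a ab e9 66 11 b6 3a ab.
byte 0: d2 ^ 66 = b4
byte 1: 01 ^ 11 = 10
byte 2: ee ^ b6 = 58
byte 3: 34 ^ 3a = 0e
byte 4: 2d ^ ab = 86
byte 5: b3 ^ e9 = 5a
byte 6: 0f ^ 66 = 69
byte 7: dc ^ 11 = cd
byte 8: 96 ^ b6 = 20
byte 9: cf ^ 3a = f5
byte 10: 3f ^ ab = 94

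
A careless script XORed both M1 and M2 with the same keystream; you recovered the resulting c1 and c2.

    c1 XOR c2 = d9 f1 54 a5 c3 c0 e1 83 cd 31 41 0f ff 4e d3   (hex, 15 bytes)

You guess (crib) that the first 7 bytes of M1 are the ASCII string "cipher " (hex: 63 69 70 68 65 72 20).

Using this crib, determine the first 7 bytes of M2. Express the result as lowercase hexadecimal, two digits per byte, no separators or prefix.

ba9824cda6b2c1

Since c1 ⊕ c2 = M1 ⊕ M2, XORing with the guessed M1 bytes yields the corresponding M2 bytes: M2 = (c1 ⊕ c2) ⊕ M1.
11011001 xor 01100011 = 10111010
11110001 xor 01101001 = 10011000
01010100 xor 01110000 = 00100100
10100101 xor 01101000 = 11001101
11000011 xor 01100101 = 10100110
11000000 xor 01110010 = 10110010
11100001 xor 00100000 = 11000001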